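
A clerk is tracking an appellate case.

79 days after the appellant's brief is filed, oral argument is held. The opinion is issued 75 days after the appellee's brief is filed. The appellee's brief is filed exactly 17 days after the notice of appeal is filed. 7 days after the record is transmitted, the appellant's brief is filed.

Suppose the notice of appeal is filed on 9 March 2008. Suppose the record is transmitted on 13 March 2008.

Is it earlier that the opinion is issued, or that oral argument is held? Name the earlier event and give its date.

Oral argument is held — 7 June 2008

The notice of appeal is filed: Mar 9, 2008.
The appellee's brief is filed: Mar 9, 2008 + 17 days = Mar 26, 2008.
The opinion is issued: Mar 26, 2008 + 75 days = Jun 9, 2008.
The record is transmitted: Mar 13, 2008.
The appellant's brief is filed: Mar 13, 2008 + 7 days = Mar 20, 2008.
Oral argument is held: Mar 20, 2008 + 79 days = Jun 7, 2008.
Comparing: the opinion is issued on Jun 9, 2008 vs oral argument is held on Jun 7, 2008. Earlier: oral argument is held.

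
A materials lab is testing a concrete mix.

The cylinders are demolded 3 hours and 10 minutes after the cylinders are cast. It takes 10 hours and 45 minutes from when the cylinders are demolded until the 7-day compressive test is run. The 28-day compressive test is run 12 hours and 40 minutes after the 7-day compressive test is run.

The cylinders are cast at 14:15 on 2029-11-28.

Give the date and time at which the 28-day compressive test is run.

The cylinders are cast: 14:15 Nov 28, 2029.
The cylinders are demolded: 14:15 Nov 28, 2029 + 3h10m = 17:25 Nov 28, 2029.
The 7-day compressive test is run: 17:25 Nov 28, 2029 + 10h45m = 04:10 Nov 29, 2029.
The 28-day compressive test is run: 04:10 Nov 29, 2029 + 12h40m = 16:50 Nov 29, 2029.

16:50 on 2029-11-29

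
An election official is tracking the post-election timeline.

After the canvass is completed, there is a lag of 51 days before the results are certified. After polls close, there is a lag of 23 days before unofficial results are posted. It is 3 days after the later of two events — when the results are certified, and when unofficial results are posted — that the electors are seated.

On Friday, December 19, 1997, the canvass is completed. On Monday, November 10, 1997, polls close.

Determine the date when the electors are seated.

The canvass is completed: Dec 19, 1997.
The results are certified: Dec 19, 1997 + 51 days = Feb 8, 1998.
Polls close: Nov 10, 1997.
Unofficial results are posted: Nov 10, 1997 + 23 days = Dec 3, 1997.
Both prerequisites met — the results are certified (Feb 8, 1998), unofficial results are posted (Dec 3, 1997); the later is Feb 8, 1998.
The electors are seated: Feb 8, 1998 + 3 days = Feb 11, 1998.

Wednesday, February 11, 1998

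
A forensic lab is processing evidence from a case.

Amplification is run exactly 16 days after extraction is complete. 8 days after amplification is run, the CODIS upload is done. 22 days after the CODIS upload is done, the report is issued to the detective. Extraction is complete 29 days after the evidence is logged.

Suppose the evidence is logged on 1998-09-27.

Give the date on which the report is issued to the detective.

The evidence is logged: Sep 27, 1998.
Extraction is complete: Sep 27, 1998 + 29 days = Oct 26, 1998.
Amplification is run: Oct 26, 1998 + 16 days = Nov 11, 1998.
The CODIS upload is done: Nov 11, 1998 + 8 days = Nov 19, 1998.
The report is issued to the detective: Nov 19, 1998 + 22 days = Dec 11, 1998.

1998-12-11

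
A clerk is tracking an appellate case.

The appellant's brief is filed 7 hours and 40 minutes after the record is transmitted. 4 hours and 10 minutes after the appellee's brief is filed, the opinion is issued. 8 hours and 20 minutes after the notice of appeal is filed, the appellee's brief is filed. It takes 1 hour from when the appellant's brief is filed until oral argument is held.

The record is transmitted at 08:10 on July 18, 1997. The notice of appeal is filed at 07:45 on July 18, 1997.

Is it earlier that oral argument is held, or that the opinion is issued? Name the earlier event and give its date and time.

Oral argument is held — 16:50 on July 18, 1997

The record is transmitted: 08:10 Jul 18, 1997.
The appellant's brief is filed: 08:10 Jul 18, 1997 + 7h40m = 15:50 Jul 18, 1997.
Oral argument is held: 15:50 Jul 18, 1997 + 1h = 16:50 Jul 18, 1997.
The notice of appeal is filed: 07:45 Jul 18, 1997.
The appellee's brief is filed: 07:45 Jul 18, 1997 + 8h20m = 16:05 Jul 18, 1997.
The opinion is issued: 16:05 Jul 18, 1997 + 4h10m = 20:15 Jul 18, 1997.
Comparing: oral argument is held at 16:50 Jul 18, 1997 vs the opinion is issued at 20:15 Jul 18, 1997. Earlier: oral argument is held.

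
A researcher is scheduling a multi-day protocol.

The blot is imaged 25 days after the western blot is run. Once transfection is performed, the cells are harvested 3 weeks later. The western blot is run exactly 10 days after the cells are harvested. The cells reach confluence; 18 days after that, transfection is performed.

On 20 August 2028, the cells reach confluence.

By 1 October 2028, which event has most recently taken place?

The cells are harvested

The cells reach confluence: Aug 20, 2028.
Transfection is performed: Aug 20, 2028 + 18 days = Sep 7, 2028.
The cells are harvested: Sep 7, 2028 + 3 weeks = Sep 28, 2028.
The western blot is run: Sep 28, 2028 + 10 days = Oct 8, 2028.
The blot is imaged: Oct 8, 2028 + 25 days = Nov 2, 2028.
Oct 1, 2028 falls between when the cells are harvested (Sep 28, 2028) and when the western blot is run (Oct 8, 2028).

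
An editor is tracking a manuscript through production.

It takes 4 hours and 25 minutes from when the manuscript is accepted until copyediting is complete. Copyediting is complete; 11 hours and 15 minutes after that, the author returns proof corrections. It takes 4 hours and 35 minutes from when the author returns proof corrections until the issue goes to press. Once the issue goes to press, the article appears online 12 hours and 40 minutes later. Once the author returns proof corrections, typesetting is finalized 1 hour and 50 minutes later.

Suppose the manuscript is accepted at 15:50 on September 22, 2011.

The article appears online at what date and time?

00:45 on September 24, 2011

The manuscript is accepted: 15:50 Sep 22, 2011.
Copyediting is complete: 15:50 Sep 22, 2011 + 4h25m = 20:15 Sep 22, 2011.
The author returns proof corrections: 20:15 Sep 22, 2011 + 11h15m = 07:30 Sep 23, 2011.
The issue goes to press: 07:30 Sep 23, 2011 + 4h35m = 12:05 Sep 23, 2011.
The article appears online: 12:05 Sep 23, 2011 + 12h40m = 00:45 Sep 24, 2011.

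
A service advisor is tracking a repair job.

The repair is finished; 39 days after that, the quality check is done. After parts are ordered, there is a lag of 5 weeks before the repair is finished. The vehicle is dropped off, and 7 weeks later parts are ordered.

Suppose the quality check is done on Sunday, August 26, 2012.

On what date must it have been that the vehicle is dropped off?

The quality check is done: Aug 26, 2012.
The repair is finished: Aug 26, 2012 − 39 days = Jul 18, 2012.
Parts are ordered: Jul 18, 2012 − 5 weeks = Jun 13, 2012.
The vehicle is dropped off: Jun 13, 2012 − 7 weeks = Apr 25, 2012.

Wednesday, April 25, 2012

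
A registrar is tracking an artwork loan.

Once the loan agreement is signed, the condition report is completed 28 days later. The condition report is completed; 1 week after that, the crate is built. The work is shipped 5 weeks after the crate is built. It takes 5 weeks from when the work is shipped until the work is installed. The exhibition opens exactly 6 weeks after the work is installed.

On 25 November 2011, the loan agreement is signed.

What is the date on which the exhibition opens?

20 April 2012

The loan agreement is signed: Nov 25, 2011.
The condition report is completed: Nov 25, 2011 + 28 days = Dec 23, 2011.
The crate is built: Dec 23, 2011 + 1 week = Dec 30, 2011.
The work is shipped: Dec 30, 2011 + 5 weeks = Feb 3, 2012.
The work is installed: Feb 3, 2012 + 5 weeks = Mar 9, 2012.
The exhibition opens: Mar 9, 2012 + 6 weeks = Apr 20, 2012.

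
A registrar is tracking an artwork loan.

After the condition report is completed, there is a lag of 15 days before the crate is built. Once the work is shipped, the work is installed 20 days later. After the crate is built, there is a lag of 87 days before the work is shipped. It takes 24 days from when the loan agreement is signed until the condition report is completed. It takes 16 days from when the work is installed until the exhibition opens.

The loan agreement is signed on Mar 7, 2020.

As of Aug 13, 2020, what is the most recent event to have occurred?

The work is installed

The loan agreement is signed: Mar 7, 2020.
The condition report is completed: Mar 7, 2020 + 24 days = Mar 31, 2020.
The crate is built: Mar 31, 2020 + 15 days = Apr 15, 2020.
The work is shipped: Apr 15, 2020 + 87 days = Jul 11, 2020.
The work is installed: Jul 11, 2020 + 20 days = Jul 31, 2020.
The exhibition opens: Jul 31, 2020 + 16 days = Aug 16, 2020.
Aug 13, 2020 falls between when the work is installed (Jul 31, 2020) and when the exhibition opens (Aug 16, 2020).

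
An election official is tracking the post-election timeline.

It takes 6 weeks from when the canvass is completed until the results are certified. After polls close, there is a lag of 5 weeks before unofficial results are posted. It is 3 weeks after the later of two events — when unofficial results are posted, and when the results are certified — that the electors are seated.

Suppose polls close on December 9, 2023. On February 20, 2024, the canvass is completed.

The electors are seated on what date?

Polls close: Dec 9, 2023.
Unofficial results are posted: Dec 9, 2023 + 5 weeks = Jan 13, 2024.
The canvass is completed: Feb 20, 2024.
The results are certified: Feb 20, 2024 + 6 weeks = Apr 2, 2024.
Both prerequisites met — unofficial results are posted (Jan 13, 2024), the results are certified (Apr 2, 2024); the later is Apr 2, 2024.
The electors are seated: Apr 2, 2024 + 3 weeks = Apr 23, 2024.

April 23, 2024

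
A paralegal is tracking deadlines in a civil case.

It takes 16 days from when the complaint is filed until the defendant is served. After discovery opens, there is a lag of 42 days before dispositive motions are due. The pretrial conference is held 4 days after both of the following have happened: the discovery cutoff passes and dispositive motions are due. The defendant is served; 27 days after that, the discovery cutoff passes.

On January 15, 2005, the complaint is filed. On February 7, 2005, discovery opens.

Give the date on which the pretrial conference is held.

March 25, 2005

The complaint is filed: Jan 15, 2005.
The defendant is served: Jan 15, 2005 + 16 days = Jan 31, 2005.
The discovery cutoff passes: Jan 31, 2005 + 27 days = Feb 27, 2005.
Discovery opens: Feb 7, 2005.
Dispositive motions are due: Feb 7, 2005 + 42 days = Mar 21, 2005.
Both prerequisites met — the discovery cutoff passes (Feb 27, 2005), dispositive motions are due (Mar 21, 2005); the later is Mar 21, 2005.
The pretrial conference is held: Mar 21, 2005 + 4 days = Mar 25, 2005.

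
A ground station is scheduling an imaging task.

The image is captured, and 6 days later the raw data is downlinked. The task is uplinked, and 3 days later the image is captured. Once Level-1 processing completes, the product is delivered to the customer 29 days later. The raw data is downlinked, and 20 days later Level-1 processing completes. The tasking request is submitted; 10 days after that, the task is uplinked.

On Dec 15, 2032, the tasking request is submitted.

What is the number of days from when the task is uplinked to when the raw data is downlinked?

9 days

Causal path: the task is uplinked → the image is captured → the raw data is downlinked.
Total delay along the path: 3 + 6 = 9 days.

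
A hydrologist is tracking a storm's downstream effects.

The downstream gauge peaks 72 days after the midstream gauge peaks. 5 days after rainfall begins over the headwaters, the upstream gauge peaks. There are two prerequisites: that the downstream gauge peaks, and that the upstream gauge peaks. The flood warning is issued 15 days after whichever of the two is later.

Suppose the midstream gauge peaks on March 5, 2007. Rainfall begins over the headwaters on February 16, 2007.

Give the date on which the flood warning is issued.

May 31, 2007

The midstream gauge peaks: Mar 5, 2007.
The downstream gauge peaks: Mar 5, 2007 + 72 days = May 16, 2007.
Rainfall begins over the headwaters: Feb 16, 2007.
The upstream gauge peaks: Feb 16, 2007 + 5 days = Feb 21, 2007.
Both prerequisites met — the downstream gauge peaks (May 16, 2007), the upstream gauge peaks (Feb 21, 2007); the later is May 16, 2007.
The flood warning is issued: May 16, 2007 + 15 days = May 31, 2007.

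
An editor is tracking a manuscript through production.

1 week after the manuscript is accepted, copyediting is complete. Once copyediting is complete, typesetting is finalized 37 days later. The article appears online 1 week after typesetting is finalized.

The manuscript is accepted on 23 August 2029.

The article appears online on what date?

13 October 2029

The manuscript is accepted: Aug 23, 2029.
Copyediting is complete: Aug 23, 2029 + 1 week = Aug 30, 2029.
Typesetting is finalized: Aug 30, 2029 + 37 days = Oct 6, 2029.
The article appears online: Oct 6, 2029 + 1 week = Oct 13, 2029.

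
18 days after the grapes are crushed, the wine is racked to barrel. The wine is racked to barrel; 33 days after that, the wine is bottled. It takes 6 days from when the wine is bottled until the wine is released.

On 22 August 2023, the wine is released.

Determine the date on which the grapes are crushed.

The wine is released: Aug 22, 2023.
The wine is bottled: Aug 22, 2023 − 6 days = Aug 16, 2023.
The wine is racked to barrel: Aug 16, 2023 − 33 days = Jul 14, 2023.
The grapes are crushed: Jul 14, 2023 − 18 days = Jun 26, 2023.

26 June 2023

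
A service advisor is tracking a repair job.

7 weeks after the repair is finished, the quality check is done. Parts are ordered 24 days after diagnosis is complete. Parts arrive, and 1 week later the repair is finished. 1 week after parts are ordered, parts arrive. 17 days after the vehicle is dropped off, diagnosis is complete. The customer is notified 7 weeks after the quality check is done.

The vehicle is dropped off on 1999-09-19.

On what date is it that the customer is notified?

The vehicle is dropped off: Sep 19, 1999.
Diagnosis is complete: Sep 19, 1999 + 17 days = Oct 6, 1999.
Parts are ordered: Oct 6, 1999 + 24 days = Oct 30, 1999.
Parts arrive: Oct 30, 1999 + 1 week = Nov 6, 1999.
The repair is finished: Nov 6, 1999 + 1 week = Nov 13, 1999.
The quality check is done: Nov 13, 1999 + 7 weeks = Jan 1, 2000.
The customer is notified: Jan 1, 2000 + 7 weeks = Feb 19, 2000.

2000-02-19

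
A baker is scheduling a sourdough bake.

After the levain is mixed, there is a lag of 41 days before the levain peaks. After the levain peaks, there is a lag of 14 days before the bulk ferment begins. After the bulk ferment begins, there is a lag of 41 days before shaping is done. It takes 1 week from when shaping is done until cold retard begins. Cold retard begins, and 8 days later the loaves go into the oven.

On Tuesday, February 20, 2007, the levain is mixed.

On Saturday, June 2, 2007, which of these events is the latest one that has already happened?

The levain is mixed: Feb 20, 2007.
The levain peaks: Feb 20, 2007 + 41 days = Apr 2, 2007.
The bulk ferment begins: Apr 2, 2007 + 14 days = Apr 16, 2007.
Shaping is done: Apr 16, 2007 + 41 days = May 27, 2007.
Cold retard begins: May 27, 2007 + 1 week = Jun 3, 2007.
The loaves go into the oven: Jun 3, 2007 + 8 days = Jun 11, 2007.
Jun 2, 2007 falls between when shaping is done (May 27, 2007) and when cold retard begins (Jun 3, 2007).

Shaping is done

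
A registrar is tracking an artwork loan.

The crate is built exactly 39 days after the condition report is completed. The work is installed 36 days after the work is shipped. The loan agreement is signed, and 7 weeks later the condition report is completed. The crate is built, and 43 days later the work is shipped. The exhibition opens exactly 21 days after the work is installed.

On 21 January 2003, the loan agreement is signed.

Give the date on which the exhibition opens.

28 July 2003

The loan agreement is signed: Jan 21, 2003.
The condition report is completed: Jan 21, 2003 + 7 weeks = Mar 11, 2003.
The crate is built: Mar 11, 2003 + 39 days = Apr 19, 2003.
The work is shipped: Apr 19, 2003 + 43 days = Jun 1, 2003.
The work is installed: Jun 1, 2003 + 36 days = Jul 7, 2003.
The exhibition opens: Jul 7, 2003 + 21 days = Jul 28, 2003.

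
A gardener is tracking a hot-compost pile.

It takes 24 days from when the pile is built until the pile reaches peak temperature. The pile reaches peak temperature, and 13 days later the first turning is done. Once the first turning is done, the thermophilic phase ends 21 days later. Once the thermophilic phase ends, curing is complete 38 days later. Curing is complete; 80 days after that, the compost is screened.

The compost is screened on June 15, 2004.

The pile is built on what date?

The compost is screened: Jun 15, 2004.
Curing is complete: Jun 15, 2004 − 80 days = Mar 27, 2004.
The thermophilic phase ends: Mar 27, 2004 − 38 days = Feb 18, 2004.
The first turning is done: Feb 18, 2004 − 21 days = Jan 28, 2004.
The pile reaches peak temperature: Jan 28, 2004 − 13 days = Jan 15, 2004.
The pile is built: Jan 15, 2004 − 24 days = Dec 22, 2003.

December 22, 2003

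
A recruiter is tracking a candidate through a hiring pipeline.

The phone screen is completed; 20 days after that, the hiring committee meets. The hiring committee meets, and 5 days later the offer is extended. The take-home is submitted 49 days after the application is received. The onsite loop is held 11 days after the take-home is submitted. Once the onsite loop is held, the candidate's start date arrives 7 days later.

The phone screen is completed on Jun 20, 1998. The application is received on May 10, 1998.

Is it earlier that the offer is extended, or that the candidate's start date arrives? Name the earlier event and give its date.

The phone screen is completed: Jun 20, 1998.
The hiring committee meets: Jun 20, 1998 + 20 days = Jul 10, 1998.
The offer is extended: Jul 10, 1998 + 5 days = Jul 15, 1998.
The application is received: May 10, 1998.
The take-home is submitted: May 10, 1998 + 49 days = Jun 28, 1998.
The onsite loop is held: Jun 28, 1998 + 11 days = Jul 9, 1998.
The candidate's start date arrives: Jul 9, 1998 + 7 days = Jul 16, 1998.
Comparing: the offer is extended on Jul 15, 1998 vs the candidate's start date arrives on Jul 16, 1998. Earlier: the offer is extended.

The offer is extended — Jul 15, 1998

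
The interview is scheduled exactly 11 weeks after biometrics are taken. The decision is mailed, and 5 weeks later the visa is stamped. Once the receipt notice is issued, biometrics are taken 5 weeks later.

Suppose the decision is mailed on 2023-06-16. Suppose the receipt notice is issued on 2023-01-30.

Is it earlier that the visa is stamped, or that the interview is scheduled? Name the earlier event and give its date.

The decision is mailed: Jun 16, 2023.
The visa is stamped: Jun 16, 2023 + 5 weeks = Jul 21, 2023.
The receipt notice is issued: Jan 30, 2023.
Biometrics are taken: Jan 30, 2023 + 5 weeks = Mar 6, 2023.
The interview is scheduled: Mar 6, 2023 + 11 weeks = May 22, 2023.
Comparing: the visa is stamped on Jul 21, 2023 vs the interview is scheduled on May 22, 2023. Earlier: the interview is scheduled.

The interview is scheduled — 2023-05-22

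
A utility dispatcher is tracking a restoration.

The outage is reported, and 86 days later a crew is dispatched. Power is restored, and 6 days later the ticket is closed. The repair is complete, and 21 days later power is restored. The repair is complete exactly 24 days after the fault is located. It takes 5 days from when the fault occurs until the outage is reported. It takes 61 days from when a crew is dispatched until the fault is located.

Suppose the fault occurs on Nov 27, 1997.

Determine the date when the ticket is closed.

The fault occurs: Nov 27, 1997.
The outage is reported: Nov 27, 1997 + 5 days = Dec 2, 1997.
A crew is dispatched: Dec 2, 1997 + 86 days = Feb 26, 1998.
The fault is located: Feb 26, 1998 + 61 days = Apr 28, 1998.
The repair is complete: Apr 28, 1998 + 24 days = May 22, 1998.
Power is restored: May 22, 1998 + 21 days = Jun 12, 1998.
The ticket is closed: Jun 12, 1998 + 6 days = Jun 18, 1998.

Jun 18, 1998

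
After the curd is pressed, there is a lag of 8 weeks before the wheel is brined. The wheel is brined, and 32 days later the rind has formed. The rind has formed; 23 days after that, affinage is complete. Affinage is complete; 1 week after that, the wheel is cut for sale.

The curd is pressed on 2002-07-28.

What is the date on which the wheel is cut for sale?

The curd is pressed: Jul 28, 2002.
The wheel is brined: Jul 28, 2002 + 8 weeks = Sep 22, 2002.
The rind has formed: Sep 22, 2002 + 32 days = Oct 24, 2002.
Affinage is complete: Oct 24, 2002 + 23 days = Nov 16, 2002.
The wheel is cut for sale: Nov 16, 2002 + 1 week = Nov 23, 2002.

2002-11-23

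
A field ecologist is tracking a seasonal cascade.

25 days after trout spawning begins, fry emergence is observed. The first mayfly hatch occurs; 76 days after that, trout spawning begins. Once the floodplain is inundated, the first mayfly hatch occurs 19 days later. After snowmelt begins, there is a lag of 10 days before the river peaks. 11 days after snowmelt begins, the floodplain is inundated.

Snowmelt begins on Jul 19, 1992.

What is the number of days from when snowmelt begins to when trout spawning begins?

Causal path: snowmelt begins → the floodplain is inundated → the first mayfly hatch occurs → trout spawning begins.
Total delay along the path: 11 + 19 + 76 = 106 days.

106 days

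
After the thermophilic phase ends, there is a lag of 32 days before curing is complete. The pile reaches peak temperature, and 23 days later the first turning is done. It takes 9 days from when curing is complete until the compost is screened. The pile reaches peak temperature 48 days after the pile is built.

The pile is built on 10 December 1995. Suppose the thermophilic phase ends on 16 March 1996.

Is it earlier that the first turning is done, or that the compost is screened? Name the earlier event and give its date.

The first turning is done — 19 February 1996

The pile is built: Dec 10, 1995.
The pile reaches peak temperature: Dec 10, 1995 + 48 days = Jan 27, 1996.
The first turning is done: Jan 27, 1996 + 23 days = Feb 19, 1996.
The thermophilic phase ends: Mar 16, 1996.
Curing is complete: Mar 16, 1996 + 32 days = Apr 17, 1996.
The compost is screened: Apr 17, 1996 + 9 days = Apr 26, 1996.
Comparing: the first turning is done on Feb 19, 1996 vs the compost is screened on Apr 26, 1996. Earlier: the first turning is done.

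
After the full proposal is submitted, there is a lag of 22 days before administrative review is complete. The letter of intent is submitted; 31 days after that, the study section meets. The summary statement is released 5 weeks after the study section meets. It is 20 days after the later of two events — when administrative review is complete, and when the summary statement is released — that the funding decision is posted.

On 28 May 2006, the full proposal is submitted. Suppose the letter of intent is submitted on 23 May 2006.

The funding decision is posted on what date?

17 August 2006

The full proposal is submitted: May 28, 2006.
Administrative review is complete: May 28, 2006 + 22 days = Jun 19, 2006.
The letter of intent is submitted: May 23, 2006.
The study section meets: May 23, 2006 + 31 days = Jun 23, 2006.
The summary statement is released: Jun 23, 2006 + 5 weeks = Jul 28, 2006.
Both prerequisites met — administrative review is complete (Jun 19, 2006), the summary statement is released (Jul 28, 2006); the later is Jul 28, 2006.
The funding decision is posted: Jul 28, 2006 + 20 days = Aug 17, 2006.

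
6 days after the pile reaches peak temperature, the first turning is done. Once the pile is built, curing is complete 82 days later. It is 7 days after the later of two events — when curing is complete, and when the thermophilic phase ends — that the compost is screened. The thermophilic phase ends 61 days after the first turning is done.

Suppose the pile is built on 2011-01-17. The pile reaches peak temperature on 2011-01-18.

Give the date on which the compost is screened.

2011-04-16

The pile is built: Jan 17, 2011.
Curing is complete: Jan 17, 2011 + 82 days = Apr 9, 2011.
The pile reaches peak temperature: Jan 18, 2011.
The first turning is done: Jan 18, 2011 + 6 days = Jan 24, 2011.
The thermophilic phase ends: Jan 24, 2011 + 61 days = Mar 26, 2011.
Both prerequisites met — curing is complete (Apr 9, 2011), the thermophilic phase ends (Mar 26, 2011); the later is Apr 9, 2011.
The compost is screened: Apr 9, 2011 + 7 days = Apr 16, 2011.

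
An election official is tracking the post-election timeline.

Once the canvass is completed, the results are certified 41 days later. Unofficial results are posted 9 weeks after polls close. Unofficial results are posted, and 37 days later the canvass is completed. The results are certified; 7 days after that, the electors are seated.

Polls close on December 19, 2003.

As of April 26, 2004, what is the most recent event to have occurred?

The canvass is completed

Polls close: Dec 19, 2003.
Unofficial results are posted: Dec 19, 2003 + 9 weeks = Feb 20, 2004.
The canvass is completed: Feb 20, 2004 + 37 days = Mar 28, 2004.
The results are certified: Mar 28, 2004 + 41 days = May 8, 2004.
The electors are seated: May 8, 2004 + 7 days = May 15, 2004.
Apr 26, 2004 falls between when the canvass is completed (Mar 28, 2004) and when the results are certified (May 8, 2004).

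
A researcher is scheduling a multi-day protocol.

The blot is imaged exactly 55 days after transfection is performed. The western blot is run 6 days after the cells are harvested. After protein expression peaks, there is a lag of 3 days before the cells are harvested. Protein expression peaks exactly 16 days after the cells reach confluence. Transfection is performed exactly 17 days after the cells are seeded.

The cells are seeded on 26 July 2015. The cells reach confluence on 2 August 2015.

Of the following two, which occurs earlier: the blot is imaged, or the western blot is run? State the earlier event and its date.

The cells are seeded: Jul 26, 2015.
Transfection is performed: Jul 26, 2015 + 17 days = Aug 12, 2015.
The blot is imaged: Aug 12, 2015 + 55 days = Oct 6, 2015.
The cells reach confluence: Aug 2, 2015.
Protein expression peaks: Aug 2, 2015 + 16 days = Aug 18, 2015.
The cells are harvested: Aug 18, 2015 + 3 days = Aug 21, 2015.
The western blot is run: Aug 21, 2015 + 6 days = Aug 27, 2015.
Comparing: the blot is imaged on Oct 6, 2015 vs the western blot is run on Aug 27, 2015. Earlier: the western blot is run.

The western blot is run — 27 August 2015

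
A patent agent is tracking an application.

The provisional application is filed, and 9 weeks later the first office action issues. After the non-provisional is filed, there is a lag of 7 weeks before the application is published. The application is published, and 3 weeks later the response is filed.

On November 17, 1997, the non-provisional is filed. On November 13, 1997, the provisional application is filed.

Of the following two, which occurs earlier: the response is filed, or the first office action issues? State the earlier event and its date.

The first office action issues — January 15, 1998

The non-provisional is filed: Nov 17, 1997.
The application is published: Nov 17, 1997 + 7 weeks = Jan 5, 1998.
The response is filed: Jan 5, 1998 + 3 weeks = Jan 26, 1998.
The provisional application is filed: Nov 13, 1997.
The first office action issues: Nov 13, 1997 + 9 weeks = Jan 15, 1998.
Comparing: the response is filed on Jan 26, 1998 vs the first office action issues on Jan 15, 1998. Earlier: the first office action issues.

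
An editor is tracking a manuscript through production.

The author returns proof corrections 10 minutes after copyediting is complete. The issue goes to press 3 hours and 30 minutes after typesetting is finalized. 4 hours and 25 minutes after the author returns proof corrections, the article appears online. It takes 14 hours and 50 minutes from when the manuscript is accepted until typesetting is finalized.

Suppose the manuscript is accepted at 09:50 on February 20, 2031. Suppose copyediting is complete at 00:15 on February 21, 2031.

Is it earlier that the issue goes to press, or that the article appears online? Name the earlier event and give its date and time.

The manuscript is accepted: 09:50 Feb 20, 2031.
Typesetting is finalized: 09:50 Feb 20, 2031 + 14h50m = 00:40 Feb 21, 2031.
The issue goes to press: 00:40 Feb 21, 2031 + 3h30m = 04:10 Feb 21, 2031.
Copyediting is complete: 00:15 Feb 21, 2031.
The author returns proof corrections: 00:15 Feb 21, 2031 + 10m = 00:25 Feb 21, 2031.
The article appears online: 00:25 Feb 21, 2031 + 4h25m = 04:50 Feb 21, 2031.
Comparing: the issue goes to press at 04:10 Feb 21, 2031 vs the article appears online at 04:50 Feb 21, 2031. Earlier: the issue goes to press.

The issue goes to press — 04:10 on February 21, 2031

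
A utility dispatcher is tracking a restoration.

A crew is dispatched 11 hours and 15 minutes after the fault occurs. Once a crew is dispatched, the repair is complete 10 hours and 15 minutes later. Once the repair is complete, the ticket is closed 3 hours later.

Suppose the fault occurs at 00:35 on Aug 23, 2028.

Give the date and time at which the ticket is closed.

01:05 on Aug 24, 2028

The fault occurs: 00:35 Aug 23, 2028.
A crew is dispatched: 00:35 Aug 23, 2028 + 11h15m = 11:50 Aug 23, 2028.
The repair is complete: 11:50 Aug 23, 2028 + 10h15m = 22:05 Aug 23, 2028.
The ticket is closed: 22:05 Aug 23, 2028 + 3h = 01:05 Aug 24, 2028.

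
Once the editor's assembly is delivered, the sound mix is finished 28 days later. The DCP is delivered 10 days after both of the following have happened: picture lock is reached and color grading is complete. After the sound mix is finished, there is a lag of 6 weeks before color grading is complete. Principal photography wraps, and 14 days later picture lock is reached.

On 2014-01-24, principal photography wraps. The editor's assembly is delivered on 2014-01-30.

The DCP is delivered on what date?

2014-04-20

Principal photography wraps: Jan 24, 2014.
Picture lock is reached: Jan 24, 2014 + 14 days = Feb 7, 2014.
The editor's assembly is delivered: Jan 30, 2014.
The sound mix is finished: Jan 30, 2014 + 28 days = Feb 27, 2014.
Color grading is complete: Feb 27, 2014 + 6 weeks = Apr 10, 2014.
Both prerequisites met — picture lock is reached (Feb 7, 2014), color grading is complete (Apr 10, 2014); the later is Apr 10, 2014.
The DCP is delivered: Apr 10, 2014 + 10 days = Apr 20, 2014.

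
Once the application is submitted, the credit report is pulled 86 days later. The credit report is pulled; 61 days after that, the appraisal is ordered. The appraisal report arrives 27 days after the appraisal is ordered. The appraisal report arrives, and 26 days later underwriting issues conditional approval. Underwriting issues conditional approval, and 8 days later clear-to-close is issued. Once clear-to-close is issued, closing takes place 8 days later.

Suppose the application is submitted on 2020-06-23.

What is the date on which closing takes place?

The application is submitted: Jun 23, 2020.
The credit report is pulled: Jun 23, 2020 + 86 days = Sep 17, 2020.
The appraisal is ordered: Sep 17, 2020 + 61 days = Nov 17, 2020.
The appraisal report arrives: Nov 17, 2020 + 27 days = Dec 14, 2020.
Underwriting issues conditional approval: Dec 14, 2020 + 26 days = Jan 9, 2021.
Clear-to-close is issued: Jan 9, 2021 + 8 days = Jan 17, 2021.
Closing takes place: Jan 17, 2021 + 8 days = Jan 25, 2021.

2021-01-25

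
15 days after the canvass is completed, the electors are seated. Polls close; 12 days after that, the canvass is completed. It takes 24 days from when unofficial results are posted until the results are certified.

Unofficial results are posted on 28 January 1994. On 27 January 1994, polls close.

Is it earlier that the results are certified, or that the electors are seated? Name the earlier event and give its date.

Unofficial results are posted: Jan 28, 1994.
The results are certified: Jan 28, 1994 + 24 days = Feb 21, 1994.
Polls close: Jan 27, 1994.
The canvass is completed: Jan 27, 1994 + 12 days = Feb 8, 1994.
The electors are seated: Feb 8, 1994 + 15 days = Feb 23, 1994.
Comparing: the results are certified on Feb 21, 1994 vs the electors are seated on Feb 23, 1994. Earlier: the results are certified.

The results are certified — 21 February 1994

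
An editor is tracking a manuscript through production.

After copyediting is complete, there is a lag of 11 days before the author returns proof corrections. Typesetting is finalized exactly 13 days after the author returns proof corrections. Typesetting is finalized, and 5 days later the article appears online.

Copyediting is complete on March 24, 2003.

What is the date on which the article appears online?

April 22, 2003

Copyediting is complete: Mar 24, 2003.
The author returns proof corrections: Mar 24, 2003 + 11 days = Apr 4, 2003.
Typesetting is finalized: Apr 4, 2003 + 13 days = Apr 17, 2003.
The article appears online: Apr 17, 2003 + 5 days = Apr 22, 2003.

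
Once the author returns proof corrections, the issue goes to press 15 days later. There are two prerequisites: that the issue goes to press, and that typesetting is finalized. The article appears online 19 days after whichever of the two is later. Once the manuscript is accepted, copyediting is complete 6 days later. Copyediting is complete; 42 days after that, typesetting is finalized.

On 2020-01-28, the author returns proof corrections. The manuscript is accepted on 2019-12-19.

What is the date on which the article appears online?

The author returns proof corrections: Jan 28, 2020.
The issue goes to press: Jan 28, 2020 + 15 days = Feb 12, 2020.
The manuscript is accepted: Dec 19, 2019.
Copyediting is complete: Dec 19, 2019 + 6 days = Dec 25, 2019.
Typesetting is finalized: Dec 25, 2019 + 42 days = Feb 5, 2020.
Both prerequisites met — the issue goes to press (Feb 12, 2020), typesetting is finalized (Feb 5, 2020); the later is Feb 12, 2020.
The article appears online: Feb 12, 2020 + 19 days = Mar 2, 2020.

2020-03-02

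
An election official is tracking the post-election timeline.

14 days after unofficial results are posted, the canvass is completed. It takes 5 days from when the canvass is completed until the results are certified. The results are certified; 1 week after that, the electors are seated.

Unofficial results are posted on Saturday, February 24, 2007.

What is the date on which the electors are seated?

Thursday, March 22, 2007

Unofficial results are posted: Feb 24, 2007.
The canvass is completed: Feb 24, 2007 + 14 days = Mar 10, 2007.
The results are certified: Mar 10, 2007 + 5 days = Mar 15, 2007.
The electors are seated: Mar 15, 2007 + 1 week = Mar 22, 2007.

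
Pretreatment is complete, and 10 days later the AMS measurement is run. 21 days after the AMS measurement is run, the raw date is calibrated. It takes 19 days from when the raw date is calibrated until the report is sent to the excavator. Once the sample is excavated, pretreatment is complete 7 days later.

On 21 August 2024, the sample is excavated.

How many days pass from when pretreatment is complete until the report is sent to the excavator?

Causal path: pretreatment is complete → the AMS measurement is run → the raw date is calibrated → the report is sent to the excavator.
Total delay along the path: 10 + 21 + 19 = 50 days.

50 days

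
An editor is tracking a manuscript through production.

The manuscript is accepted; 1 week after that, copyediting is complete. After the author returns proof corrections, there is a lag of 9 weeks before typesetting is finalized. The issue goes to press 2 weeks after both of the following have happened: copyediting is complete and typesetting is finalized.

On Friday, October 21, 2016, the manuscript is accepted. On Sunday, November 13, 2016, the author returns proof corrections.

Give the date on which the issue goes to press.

The manuscript is accepted: Oct 21, 2016.
Copyediting is complete: Oct 21, 2016 + 1 week = Oct 28, 2016.
The author returns proof corrections: Nov 13, 2016.
Typesetting is finalized: Nov 13, 2016 + 9 weeks = Jan 15, 2017.
Both prerequisites met — copyediting is complete (Oct 28, 2016), typesetting is finalized (Jan 15, 2017); the later is Jan 15, 2017.
The issue goes to press: Jan 15, 2017 + 2 weeks = Jan 29, 2017.

Sunday, January 29, 2017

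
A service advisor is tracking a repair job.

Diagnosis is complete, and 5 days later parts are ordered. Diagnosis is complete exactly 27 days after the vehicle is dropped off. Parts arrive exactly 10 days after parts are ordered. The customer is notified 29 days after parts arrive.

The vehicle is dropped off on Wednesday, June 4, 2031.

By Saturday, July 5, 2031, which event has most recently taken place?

The vehicle is dropped off: Jun 4, 2031.
Diagnosis is complete: Jun 4, 2031 + 27 days = Jul 1, 2031.
Parts are ordered: Jul 1, 2031 + 5 days = Jul 6, 2031.
Parts arrive: Jul 6, 2031 + 10 days = Jul 16, 2031.
The customer is notified: Jul 16, 2031 + 29 days = Aug 14, 2031.
Jul 5, 2031 falls between when diagnosis is complete (Jul 1, 2031) and when parts are ordered (Jul 6, 2031).

Diagnosis is complete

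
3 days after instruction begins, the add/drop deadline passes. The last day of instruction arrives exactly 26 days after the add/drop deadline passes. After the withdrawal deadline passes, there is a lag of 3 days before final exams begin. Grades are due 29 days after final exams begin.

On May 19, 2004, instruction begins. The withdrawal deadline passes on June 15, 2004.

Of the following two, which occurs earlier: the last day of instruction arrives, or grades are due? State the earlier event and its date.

The last day of instruction arrives — June 17, 2004

Instruction begins: May 19, 2004.
The add/drop deadline passes: May 19, 2004 + 3 days = May 22, 2004.
The last day of instruction arrives: May 22, 2004 + 26 days = Jun 17, 2004.
The withdrawal deadline passes: Jun 15, 2004.
Final exams begin: Jun 15, 2004 + 3 days = Jun 18, 2004.
Grades are due: Jun 18, 2004 + 29 days = Jul 17, 2004.
Comparing: the last day of instruction arrives on Jun 17, 2004 vs grades are due on Jul 17, 2004. Earlier: the last day of instruction arrives.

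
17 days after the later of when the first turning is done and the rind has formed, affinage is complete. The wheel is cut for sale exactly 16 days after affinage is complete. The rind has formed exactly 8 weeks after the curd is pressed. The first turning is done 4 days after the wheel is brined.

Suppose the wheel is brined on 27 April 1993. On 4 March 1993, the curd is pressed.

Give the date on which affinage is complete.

18 May 1993

The wheel is brined: Apr 27, 1993.
The first turning is done: Apr 27, 1993 + 4 days = May 1, 1993.
The curd is pressed: Mar 4, 1993.
The rind has formed: Mar 4, 1993 + 8 weeks = Apr 29, 1993.
Both prerequisites met — the first turning is done (May 1, 1993), the rind has formed (Apr 29, 1993); the later is May 1, 1993.
Affinage is complete: May 1, 1993 + 17 days = May 18, 1993.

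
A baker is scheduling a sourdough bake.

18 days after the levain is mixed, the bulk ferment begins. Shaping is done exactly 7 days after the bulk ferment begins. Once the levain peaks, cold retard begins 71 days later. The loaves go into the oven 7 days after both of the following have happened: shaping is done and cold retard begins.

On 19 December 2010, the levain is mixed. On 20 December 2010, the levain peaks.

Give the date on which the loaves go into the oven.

The levain is mixed: Dec 19, 2010.
The bulk ferment begins: Dec 19, 2010 + 18 days = Jan 6, 2011.
Shaping is done: Jan 6, 2011 + 7 days = Jan 13, 2011.
The levain peaks: Dec 20, 2010.
Cold retard begins: Dec 20, 2010 + 71 days = Mar 1, 2011.
Both prerequisites met — shaping is done (Jan 13, 2011), cold retard begins (Mar 1, 2011); the later is Mar 1, 2011.
The loaves go into the oven: Mar 1, 2011 + 7 days = Mar 8, 2011.

8 March 2011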